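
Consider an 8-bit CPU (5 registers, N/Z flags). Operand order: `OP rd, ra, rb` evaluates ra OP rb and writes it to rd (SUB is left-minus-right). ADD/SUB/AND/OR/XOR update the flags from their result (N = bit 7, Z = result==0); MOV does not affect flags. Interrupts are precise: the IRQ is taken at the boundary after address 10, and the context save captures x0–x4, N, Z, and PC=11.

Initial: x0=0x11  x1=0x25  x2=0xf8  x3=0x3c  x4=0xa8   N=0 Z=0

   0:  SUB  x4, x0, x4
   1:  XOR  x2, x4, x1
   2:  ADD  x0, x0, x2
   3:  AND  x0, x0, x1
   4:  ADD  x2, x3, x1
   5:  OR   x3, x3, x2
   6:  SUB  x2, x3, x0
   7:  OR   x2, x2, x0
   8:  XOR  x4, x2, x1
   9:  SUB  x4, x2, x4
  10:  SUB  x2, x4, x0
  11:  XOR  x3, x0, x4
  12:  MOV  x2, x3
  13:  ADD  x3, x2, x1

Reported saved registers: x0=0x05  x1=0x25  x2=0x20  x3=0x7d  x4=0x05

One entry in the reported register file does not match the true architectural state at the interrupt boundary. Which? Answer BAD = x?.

BAD = x4

after  0: x0=0x11 x1=0x25 x2=0xf8 x3=0x3c x4=0x69  N=0 Z=0
after  1: x0=0x11 x1=0x25 x2=0x4c x3=0x3c x4=0x69  N=0 Z=0
after  2: x0=0x5d x1=0x25 x2=0x4c x3=0x3c x4=0x69  N=0 Z=0
after  3: x0=0x05 x1=0x25 x2=0x4c x3=0x3c x4=0x69  N=0 Z=0
after  4: x0=0x05 x1=0x25 x2=0x61 x3=0x3c x4=0x69  N=0 Z=0
after  5: x0=0x05 x1=0x25 x2=0x61 x3=0x7d x4=0x69  N=0 Z=0
after  6: x0=0x05 x1=0x25 x2=0x78 x3=0x7d x4=0x69  N=0 Z=0
after  7: x0=0x05 x1=0x25 x2=0x7d x3=0x7d x4=0x69  N=0 Z=0
after  8: x0=0x05 x1=0x25 x2=0x7d x3=0x7d x4=0x58  N=0 Z=0
after  9: x0=0x05 x1=0x25 x2=0x7d x3=0x7d x4=0x25  N=0 Z=0
after 10: x0=0x05 x1=0x25 x2=0x20 x3=0x7d x4=0x25  N=0 Z=0
-- IRQ taken; context saved, return-PC = 11 --
mismatch: x4: reported 0x05 vs actual 0x25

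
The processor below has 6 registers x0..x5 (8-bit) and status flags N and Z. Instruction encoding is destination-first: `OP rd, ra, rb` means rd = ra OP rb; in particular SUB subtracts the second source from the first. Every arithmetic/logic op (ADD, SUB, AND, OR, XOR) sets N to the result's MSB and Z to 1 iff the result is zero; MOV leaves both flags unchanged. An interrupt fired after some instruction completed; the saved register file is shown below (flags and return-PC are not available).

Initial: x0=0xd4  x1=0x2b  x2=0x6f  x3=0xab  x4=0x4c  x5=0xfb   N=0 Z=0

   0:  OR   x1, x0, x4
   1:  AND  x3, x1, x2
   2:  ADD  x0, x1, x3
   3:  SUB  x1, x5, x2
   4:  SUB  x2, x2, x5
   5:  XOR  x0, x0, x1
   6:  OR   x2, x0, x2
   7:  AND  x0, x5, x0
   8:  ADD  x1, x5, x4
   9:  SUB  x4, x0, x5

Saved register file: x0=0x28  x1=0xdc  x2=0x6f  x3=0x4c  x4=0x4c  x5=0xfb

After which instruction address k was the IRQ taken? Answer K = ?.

after  0: x0=0xd4 x1=0xdc x2=0x6f x3=0xab x4=0x4c x5=0xfb  N=1 Z=0
after  1: x0=0xd4 x1=0xdc x2=0x6f x3=0x4c x4=0x4c x5=0xfb  N=0 Z=0
after  2: x0=0x28 x1=0xdc x2=0x6f x3=0x4c x4=0x4c x5=0xfb  N=0 Z=0
-- IRQ taken; context saved, return-PC = 3 --

K = 2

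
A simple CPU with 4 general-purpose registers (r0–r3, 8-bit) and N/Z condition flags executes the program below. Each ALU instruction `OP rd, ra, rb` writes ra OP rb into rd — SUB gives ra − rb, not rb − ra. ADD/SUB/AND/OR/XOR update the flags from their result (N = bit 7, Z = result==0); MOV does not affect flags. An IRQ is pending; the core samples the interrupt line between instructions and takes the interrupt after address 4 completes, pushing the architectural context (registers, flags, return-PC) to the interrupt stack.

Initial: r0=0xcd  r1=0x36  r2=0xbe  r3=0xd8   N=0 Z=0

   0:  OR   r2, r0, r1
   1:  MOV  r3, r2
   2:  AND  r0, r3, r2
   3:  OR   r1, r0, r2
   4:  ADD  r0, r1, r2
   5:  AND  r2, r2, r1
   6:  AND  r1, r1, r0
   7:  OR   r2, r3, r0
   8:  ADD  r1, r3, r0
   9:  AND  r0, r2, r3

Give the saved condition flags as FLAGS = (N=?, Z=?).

FLAGS = (N=1, Z=0)

after  0: r0=0xcd r1=0x36 r2=0xff r3=0xd8  N=1 Z=0
after  1: r0=0xcd r1=0x36 r2=0xff r3=0xff  N=1 Z=0
after  2: r0=0xff r1=0x36 r2=0xff r3=0xff  N=1 Z=0
after  3: r0=0xff r1=0xff r2=0xff r3=0xff  N=1 Z=0
after  4: r0=0xfe r1=0xff r2=0xff r3=0xff  N=1 Z=0
-- IRQ taken; context saved, return-PC = 5 --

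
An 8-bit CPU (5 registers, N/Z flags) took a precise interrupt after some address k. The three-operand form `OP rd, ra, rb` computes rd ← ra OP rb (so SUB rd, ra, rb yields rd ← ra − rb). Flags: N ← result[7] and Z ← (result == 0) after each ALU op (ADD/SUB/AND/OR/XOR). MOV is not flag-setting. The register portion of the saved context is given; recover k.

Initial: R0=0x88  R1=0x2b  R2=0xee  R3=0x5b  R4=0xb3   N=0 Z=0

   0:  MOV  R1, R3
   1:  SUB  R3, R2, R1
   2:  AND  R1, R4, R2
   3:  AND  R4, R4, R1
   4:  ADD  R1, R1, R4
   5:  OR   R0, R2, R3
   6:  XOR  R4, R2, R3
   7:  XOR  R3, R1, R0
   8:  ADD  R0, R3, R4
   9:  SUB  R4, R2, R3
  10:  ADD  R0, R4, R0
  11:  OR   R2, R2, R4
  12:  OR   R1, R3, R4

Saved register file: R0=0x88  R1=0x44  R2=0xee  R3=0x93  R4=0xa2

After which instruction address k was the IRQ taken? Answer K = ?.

after  0: R0=0x88 R1=0x5b R2=0xee R3=0x5b R4=0xb3  N=0 Z=0
after  1: R0=0x88 R1=0x5b R2=0xee R3=0x93 R4=0xb3  N=1 Z=0
after  2: R0=0x88 R1=0xa2 R2=0xee R3=0x93 R4=0xb3  N=1 Z=0
after  3: R0=0x88 R1=0xa2 R2=0xee R3=0x93 R4=0xa2  N=1 Z=0
after  4: R0=0x88 R1=0x44 R2=0xee R3=0x93 R4=0xa2  N=0 Z=0
-- IRQ taken; context saved, return-PC = 5 --

K = 4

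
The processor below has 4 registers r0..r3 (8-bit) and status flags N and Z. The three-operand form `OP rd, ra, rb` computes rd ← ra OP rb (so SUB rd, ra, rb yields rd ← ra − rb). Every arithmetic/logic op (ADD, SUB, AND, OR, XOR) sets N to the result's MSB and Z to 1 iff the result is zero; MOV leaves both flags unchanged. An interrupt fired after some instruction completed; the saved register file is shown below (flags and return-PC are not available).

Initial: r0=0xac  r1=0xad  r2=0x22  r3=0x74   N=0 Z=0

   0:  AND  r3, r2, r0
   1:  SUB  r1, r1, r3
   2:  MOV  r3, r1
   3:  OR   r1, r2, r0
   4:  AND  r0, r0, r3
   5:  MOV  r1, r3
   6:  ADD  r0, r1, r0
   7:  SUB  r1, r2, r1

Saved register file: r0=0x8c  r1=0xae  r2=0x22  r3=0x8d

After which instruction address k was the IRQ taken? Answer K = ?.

after  0: r0=0xac r1=0xad r2=0x22 r3=0x20  N=0 Z=0
after  1: r0=0xac r1=0x8d r2=0x22 r3=0x20  N=1 Z=0
after  2: r0=0xac r1=0x8d r2=0x22 r3=0x8d  N=1 Z=0
after  3: r0=0xac r1=0xae r2=0x22 r3=0x8d  N=1 Z=0
after  4: r0=0x8c r1=0xae r2=0x22 r3=0x8d  N=1 Z=0
-- IRQ taken; context saved, return-PC = 5 --

K = 4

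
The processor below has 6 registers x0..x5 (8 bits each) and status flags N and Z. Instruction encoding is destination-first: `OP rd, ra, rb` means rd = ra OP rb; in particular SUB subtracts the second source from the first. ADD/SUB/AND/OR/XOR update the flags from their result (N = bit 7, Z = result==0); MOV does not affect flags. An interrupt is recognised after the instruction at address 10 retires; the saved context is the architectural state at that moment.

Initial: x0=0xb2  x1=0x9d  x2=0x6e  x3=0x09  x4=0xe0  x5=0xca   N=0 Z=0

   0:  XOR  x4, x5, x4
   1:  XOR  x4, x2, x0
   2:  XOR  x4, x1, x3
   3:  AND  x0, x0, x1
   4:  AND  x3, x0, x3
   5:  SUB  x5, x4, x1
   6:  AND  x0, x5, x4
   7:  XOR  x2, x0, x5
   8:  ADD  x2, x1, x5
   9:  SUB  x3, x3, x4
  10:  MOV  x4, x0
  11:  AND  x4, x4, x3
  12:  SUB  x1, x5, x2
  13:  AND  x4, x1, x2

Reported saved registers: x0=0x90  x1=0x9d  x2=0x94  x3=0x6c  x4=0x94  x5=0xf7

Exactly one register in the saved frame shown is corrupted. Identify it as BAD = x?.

after  0: x0=0xb2 x1=0x9d x2=0x6e x3=0x09 x4=0x2a x5=0xca  N=0 Z=0
after  1: x0=0xb2 x1=0x9d x2=0x6e x3=0x09 x4=0xdc x5=0xca  N=1 Z=0
after  2: x0=0xb2 x1=0x9d x2=0x6e x3=0x09 x4=0x94 x5=0xca  N=1 Z=0
after  3: x0=0x90 x1=0x9d x2=0x6e x3=0x09 x4=0x94 x5=0xca  N=1 Z=0
after  4: x0=0x90 x1=0x9d x2=0x6e x3=0x00 x4=0x94 x5=0xca  N=0 Z=1
after  5: x0=0x90 x1=0x9d x2=0x6e x3=0x00 x4=0x94 x5=0xf7  N=1 Z=0
after  6: x0=0x94 x1=0x9d x2=0x6e x3=0x00 x4=0x94 x5=0xf7  N=1 Z=0
after  7: x0=0x94 x1=0x9d x2=0x63 x3=0x00 x4=0x94 x5=0xf7  N=0 Z=0
after  8: x0=0x94 x1=0x9d x2=0x94 x3=0x00 x4=0x94 x5=0xf7  N=1 Z=0
after  9: x0=0x94 x1=0x9d x2=0x94 x3=0x6c x4=0x94 x5=0xf7  N=0 Z=0
after 10: x0=0x94 x1=0x9d x2=0x94 x3=0x6c x4=0x94 x5=0xf7  N=0 Z=0
-- IRQ taken; context saved, return-PC = 11 --
mismatch: x0: reported 0x90 vs actual 0x94

BAD = x0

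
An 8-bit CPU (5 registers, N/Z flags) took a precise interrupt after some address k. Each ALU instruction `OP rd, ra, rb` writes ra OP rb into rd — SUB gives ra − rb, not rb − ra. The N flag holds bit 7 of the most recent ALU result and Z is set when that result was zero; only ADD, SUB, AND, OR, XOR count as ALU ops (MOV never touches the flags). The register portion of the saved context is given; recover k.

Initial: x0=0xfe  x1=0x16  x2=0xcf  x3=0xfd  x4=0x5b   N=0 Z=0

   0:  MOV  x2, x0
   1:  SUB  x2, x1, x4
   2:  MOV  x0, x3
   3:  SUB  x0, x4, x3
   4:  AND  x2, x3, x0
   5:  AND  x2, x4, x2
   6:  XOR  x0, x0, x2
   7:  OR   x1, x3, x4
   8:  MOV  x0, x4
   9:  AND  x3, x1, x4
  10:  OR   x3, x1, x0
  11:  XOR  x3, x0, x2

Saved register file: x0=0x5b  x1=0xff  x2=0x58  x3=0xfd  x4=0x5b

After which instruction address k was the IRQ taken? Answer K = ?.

K = 8

after  0: x0=0xfe x1=0x16 x2=0xfe x3=0xfd x4=0x5b  N=0 Z=0
after  1: x0=0xfe x1=0x16 x2=0xbb x3=0xfd x4=0x5b  N=1 Z=0
after  2: x0=0xfd x1=0x16 x2=0xbb x3=0xfd x4=0x5b  N=1 Z=0
after  3: x0=0x5e x1=0x16 x2=0xbb x3=0xfd x4=0x5b  N=0 Z=0
after  4: x0=0x5e x1=0x16 x2=0x5c x3=0xfd x4=0x5b  N=0 Z=0
after  5: x0=0x5e x1=0x16 x2=0x58 x3=0xfd x4=0x5b  N=0 Z=0
after  6: x0=0x06 x1=0x16 x2=0x58 x3=0xfd x4=0x5b  N=0 Z=0
after  7: x0=0x06 x1=0xff x2=0x58 x3=0xfd x4=0x5b  N=1 Z=0
after  8: x0=0x5b x1=0xff x2=0x58 x3=0xfd x4=0x5b  N=1 Z=0
-- IRQ taken; context saved, return-PC = 9 --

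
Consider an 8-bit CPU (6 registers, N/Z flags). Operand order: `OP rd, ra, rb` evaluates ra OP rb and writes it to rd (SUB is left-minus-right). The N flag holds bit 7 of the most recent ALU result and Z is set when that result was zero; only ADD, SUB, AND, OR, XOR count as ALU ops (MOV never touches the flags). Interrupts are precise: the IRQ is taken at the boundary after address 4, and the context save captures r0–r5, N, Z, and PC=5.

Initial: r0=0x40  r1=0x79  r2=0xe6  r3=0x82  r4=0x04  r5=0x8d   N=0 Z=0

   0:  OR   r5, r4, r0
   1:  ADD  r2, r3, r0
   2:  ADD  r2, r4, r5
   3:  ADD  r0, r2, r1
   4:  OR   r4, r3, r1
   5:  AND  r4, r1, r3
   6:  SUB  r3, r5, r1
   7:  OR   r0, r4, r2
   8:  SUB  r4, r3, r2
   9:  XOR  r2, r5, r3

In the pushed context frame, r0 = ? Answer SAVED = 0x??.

SAVED = 0xc1

after  0: r0=0x40 r1=0x79 r2=0xe6 r3=0x82 r4=0x04 r5=0x44  N=0 Z=0
after  1: r0=0x40 r1=0x79 r2=0xc2 r3=0x82 r4=0x04 r5=0x44  N=1 Z=0
after  2: r0=0x40 r1=0x79 r2=0x48 r3=0x82 r4=0x04 r5=0x44  N=0 Z=0
after  3: r0=0xc1 r1=0x79 r2=0x48 r3=0x82 r4=0x04 r5=0x44  N=1 Z=0
after  4: r0=0xc1 r1=0x79 r2=0x48 r3=0x82 r4=0xfb r5=0x44  N=1 Z=0
-- IRQ taken; context saved, return-PC = 5 --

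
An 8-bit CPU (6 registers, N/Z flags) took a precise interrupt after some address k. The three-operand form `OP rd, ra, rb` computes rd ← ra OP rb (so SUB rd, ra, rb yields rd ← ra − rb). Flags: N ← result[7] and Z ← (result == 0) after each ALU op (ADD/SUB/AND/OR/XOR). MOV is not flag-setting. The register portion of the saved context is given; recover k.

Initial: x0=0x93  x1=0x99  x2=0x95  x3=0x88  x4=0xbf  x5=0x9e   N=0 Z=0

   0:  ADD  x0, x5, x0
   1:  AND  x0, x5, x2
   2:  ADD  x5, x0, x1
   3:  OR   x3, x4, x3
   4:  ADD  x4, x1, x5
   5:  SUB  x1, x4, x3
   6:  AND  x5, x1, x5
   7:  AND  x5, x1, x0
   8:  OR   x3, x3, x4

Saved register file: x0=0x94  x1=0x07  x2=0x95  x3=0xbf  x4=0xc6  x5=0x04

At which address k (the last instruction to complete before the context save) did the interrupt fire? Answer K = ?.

K = 7

after  0: x0=0x31 x1=0x99 x2=0x95 x3=0x88 x4=0xbf x5=0x9e  N=0 Z=0
after  1: x0=0x94 x1=0x99 x2=0x95 x3=0x88 x4=0xbf x5=0x9e  N=1 Z=0
after  2: x0=0x94 x1=0x99 x2=0x95 x3=0x88 x4=0xbf x5=0x2d  N=0 Z=0
after  3: x0=0x94 x1=0x99 x2=0x95 x3=0xbf x4=0xbf x5=0x2d  N=1 Z=0
after  4: x0=0x94 x1=0x99 x2=0x95 x3=0xbf x4=0xc6 x5=0x2d  N=1 Z=0
after  5: x0=0x94 x1=0x07 x2=0x95 x3=0xbf x4=0xc6 x5=0x2d  N=0 Z=0
after  6: x0=0x94 x1=0x07 x2=0x95 x3=0xbf x4=0xc6 x5=0x05  N=0 Z=0
after  7: x0=0x94 x1=0x07 x2=0x95 x3=0xbf x4=0xc6 x5=0x04  N=0 Z=0
-- IRQ taken; context saved, return-PC = 8 --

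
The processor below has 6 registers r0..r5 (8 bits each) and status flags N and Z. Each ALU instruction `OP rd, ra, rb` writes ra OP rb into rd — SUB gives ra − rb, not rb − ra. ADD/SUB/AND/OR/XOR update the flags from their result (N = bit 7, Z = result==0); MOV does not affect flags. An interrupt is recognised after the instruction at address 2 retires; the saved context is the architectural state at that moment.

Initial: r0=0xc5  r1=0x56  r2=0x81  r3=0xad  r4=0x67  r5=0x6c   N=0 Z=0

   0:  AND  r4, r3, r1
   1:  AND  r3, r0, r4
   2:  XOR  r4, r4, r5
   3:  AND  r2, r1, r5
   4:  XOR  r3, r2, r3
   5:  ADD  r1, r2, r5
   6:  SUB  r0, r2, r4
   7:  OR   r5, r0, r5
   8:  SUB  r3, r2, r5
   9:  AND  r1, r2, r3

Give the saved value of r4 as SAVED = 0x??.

SAVED = 0x68

after  0: r0=0xc5 r1=0x56 r2=0x81 r3=0xad r4=0x04 r5=0x6c  N=0 Z=0
after  1: r0=0xc5 r1=0x56 r2=0x81 r3=0x04 r4=0x04 r5=0x6c  N=0 Z=0
after  2: r0=0xc5 r1=0x56 r2=0x81 r3=0x04 r4=0x68 r5=0x6c  N=0 Z=0
-- IRQ taken; context saved, return-PC = 3 --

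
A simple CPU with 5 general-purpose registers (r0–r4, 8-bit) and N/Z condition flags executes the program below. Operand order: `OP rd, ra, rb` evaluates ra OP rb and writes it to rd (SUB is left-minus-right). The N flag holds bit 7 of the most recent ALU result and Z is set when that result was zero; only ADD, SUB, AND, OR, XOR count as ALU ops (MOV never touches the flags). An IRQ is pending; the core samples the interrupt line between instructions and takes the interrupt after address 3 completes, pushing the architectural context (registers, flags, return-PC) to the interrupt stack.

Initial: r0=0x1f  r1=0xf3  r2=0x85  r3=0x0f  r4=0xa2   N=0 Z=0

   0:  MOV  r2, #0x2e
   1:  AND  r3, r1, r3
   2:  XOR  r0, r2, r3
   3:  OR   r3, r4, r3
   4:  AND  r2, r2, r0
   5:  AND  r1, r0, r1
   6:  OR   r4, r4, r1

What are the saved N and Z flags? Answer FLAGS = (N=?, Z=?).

after  0: r0=0x1f r1=0xf3 r2=0x2e r3=0x0f r4=0xa2  N=0 Z=0
after  1: r0=0x1f r1=0xf3 r2=0x2e r3=0x03 r4=0xa2  N=0 Z=0
after  2: r0=0x2d r1=0xf3 r2=0x2e r3=0x03 r4=0xa2  N=0 Z=0
after  3: r0=0x2d r1=0xf3 r2=0x2e r3=0xa3 r4=0xa2  N=1 Z=0
-- IRQ taken; context saved, return-PC = 4 --

FLAGS = (N=1, Z=0)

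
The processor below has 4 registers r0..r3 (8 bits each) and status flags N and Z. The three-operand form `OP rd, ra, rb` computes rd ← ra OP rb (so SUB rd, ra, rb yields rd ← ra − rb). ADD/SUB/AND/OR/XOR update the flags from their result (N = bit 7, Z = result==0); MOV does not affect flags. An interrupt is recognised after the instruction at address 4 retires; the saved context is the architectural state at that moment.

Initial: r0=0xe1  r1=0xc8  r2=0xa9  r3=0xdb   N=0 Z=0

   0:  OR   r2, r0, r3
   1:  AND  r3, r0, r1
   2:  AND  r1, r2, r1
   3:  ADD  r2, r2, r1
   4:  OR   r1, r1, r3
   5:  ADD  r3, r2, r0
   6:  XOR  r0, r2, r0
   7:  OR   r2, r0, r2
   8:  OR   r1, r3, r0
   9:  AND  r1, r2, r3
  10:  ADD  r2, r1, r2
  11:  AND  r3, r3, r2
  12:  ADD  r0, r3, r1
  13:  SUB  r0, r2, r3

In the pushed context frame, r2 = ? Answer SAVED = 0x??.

SAVED = 0xc3

after  0: r0=0xe1 r1=0xc8 r2=0xfb r3=0xdb  N=1 Z=0
after  1: r0=0xe1 r1=0xc8 r2=0xfb r3=0xc0  N=1 Z=0
after  2: r0=0xe1 r1=0xc8 r2=0xfb r3=0xc0  N=1 Z=0
after  3: r0=0xe1 r1=0xc8 r2=0xc3 r3=0xc0  N=1 Z=0
after  4: r0=0xe1 r1=0xc8 r2=0xc3 r3=0xc0  N=1 Z=0
-- IRQ taken; context saved, return-PC = 5 --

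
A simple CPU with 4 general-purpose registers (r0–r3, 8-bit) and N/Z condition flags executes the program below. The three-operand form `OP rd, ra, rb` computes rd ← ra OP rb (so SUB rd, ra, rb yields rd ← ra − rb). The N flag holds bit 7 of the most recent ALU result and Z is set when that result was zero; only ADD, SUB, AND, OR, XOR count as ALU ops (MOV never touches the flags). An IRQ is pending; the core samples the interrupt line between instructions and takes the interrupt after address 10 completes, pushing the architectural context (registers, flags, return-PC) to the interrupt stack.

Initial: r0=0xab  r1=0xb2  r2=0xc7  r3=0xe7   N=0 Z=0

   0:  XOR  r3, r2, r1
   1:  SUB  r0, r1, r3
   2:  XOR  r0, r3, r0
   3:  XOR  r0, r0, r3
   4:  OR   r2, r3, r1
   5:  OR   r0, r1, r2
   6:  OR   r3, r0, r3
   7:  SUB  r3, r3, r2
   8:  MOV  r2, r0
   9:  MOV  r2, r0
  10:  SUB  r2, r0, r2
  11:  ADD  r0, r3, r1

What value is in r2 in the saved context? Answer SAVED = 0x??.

after  0: r0=0xab r1=0xb2 r2=0xc7 r3=0x75  N=0 Z=0
after  1: r0=0x3d r1=0xb2 r2=0xc7 r3=0x75  N=0 Z=0
after  2: r0=0x48 r1=0xb2 r2=0xc7 r3=0x75  N=0 Z=0
after  3: r0=0x3d r1=0xb2 r2=0xc7 r3=0x75  N=0 Z=0
after  4: r0=0x3d r1=0xb2 r2=0xf7 r3=0x75  N=1 Z=0
after  5: r0=0xf7 r1=0xb2 r2=0xf7 r3=0x75  N=1 Z=0
after  6: r0=0xf7 r1=0xb2 r2=0xf7 r3=0xf7  N=1 Z=0
after  7: r0=0xf7 r1=0xb2 r2=0xf7 r3=0x00  N=0 Z=1
after  8: r0=0xf7 r1=0xb2 r2=0xf7 r3=0x00  N=0 Z=1
after  9: r0=0xf7 r1=0xb2 r2=0xf7 r3=0x00  N=0 Z=1
after 10: r0=0xf7 r1=0xb2 r2=0x00 r3=0x00  N=0 Z=1
-- IRQ taken; context saved, return-PC = 11 --

SAVED = 0x00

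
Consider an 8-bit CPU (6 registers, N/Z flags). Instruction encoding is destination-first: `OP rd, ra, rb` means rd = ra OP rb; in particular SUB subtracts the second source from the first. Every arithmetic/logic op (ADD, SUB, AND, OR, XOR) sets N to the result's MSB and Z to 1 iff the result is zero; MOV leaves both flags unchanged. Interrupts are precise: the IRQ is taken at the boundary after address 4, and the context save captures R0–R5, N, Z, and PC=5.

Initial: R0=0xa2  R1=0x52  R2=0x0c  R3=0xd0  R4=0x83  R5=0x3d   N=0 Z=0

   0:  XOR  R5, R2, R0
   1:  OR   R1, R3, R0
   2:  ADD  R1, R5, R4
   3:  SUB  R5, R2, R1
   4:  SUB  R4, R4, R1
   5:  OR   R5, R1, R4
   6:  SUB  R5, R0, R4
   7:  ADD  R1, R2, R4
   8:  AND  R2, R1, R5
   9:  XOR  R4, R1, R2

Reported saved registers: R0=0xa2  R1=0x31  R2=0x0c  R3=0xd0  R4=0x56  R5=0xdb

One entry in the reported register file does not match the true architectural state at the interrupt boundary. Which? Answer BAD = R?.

after  0: R0=0xa2 R1=0x52 R2=0x0c R3=0xd0 R4=0x83 R5=0xae  N=1 Z=0
after  1: R0=0xa2 R1=0xf2 R2=0x0c R3=0xd0 R4=0x83 R5=0xae  N=1 Z=0
after  2: R0=0xa2 R1=0x31 R2=0x0c R3=0xd0 R4=0x83 R5=0xae  N=0 Z=0
after  3: R0=0xa2 R1=0x31 R2=0x0c R3=0xd0 R4=0x83 R5=0xdb  N=1 Z=0
after  4: R0=0xa2 R1=0x31 R2=0x0c R3=0xd0 R4=0x52 R5=0xdb  N=0 Z=0
-- IRQ taken; context saved, return-PC = 5 --
mismatch: R4: reported 0x56 vs actual 0x52

BAD = R4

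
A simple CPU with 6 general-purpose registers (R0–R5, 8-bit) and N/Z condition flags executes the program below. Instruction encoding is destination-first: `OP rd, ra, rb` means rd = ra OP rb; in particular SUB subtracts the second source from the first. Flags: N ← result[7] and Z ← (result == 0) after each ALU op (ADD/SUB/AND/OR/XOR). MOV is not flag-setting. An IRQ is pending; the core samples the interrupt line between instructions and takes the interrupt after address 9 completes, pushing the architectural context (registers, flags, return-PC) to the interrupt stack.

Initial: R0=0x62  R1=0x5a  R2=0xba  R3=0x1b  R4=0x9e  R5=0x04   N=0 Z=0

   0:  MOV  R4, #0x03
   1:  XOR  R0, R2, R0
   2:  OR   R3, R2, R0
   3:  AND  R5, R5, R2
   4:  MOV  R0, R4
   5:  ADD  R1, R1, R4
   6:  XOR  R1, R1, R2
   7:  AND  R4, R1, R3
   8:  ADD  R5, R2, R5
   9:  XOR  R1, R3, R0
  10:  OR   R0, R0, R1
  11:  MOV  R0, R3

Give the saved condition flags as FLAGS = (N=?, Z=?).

after  0: R0=0x62 R1=0x5a R2=0xba R3=0x1b R4=0x03 R5=0x04  N=0 Z=0
after  1: R0=0xd8 R1=0x5a R2=0xba R3=0x1b R4=0x03 R5=0x04  N=1 Z=0
after  2: R0=0xd8 R1=0x5a R2=0xba R3=0xfa R4=0x03 R5=0x04  N=1 Z=0
after  3: R0=0xd8 R1=0x5a R2=0xba R3=0xfa R4=0x03 R5=0x00  N=0 Z=1
after  4: R0=0x03 R1=0x5a R2=0xba R3=0xfa R4=0x03 R5=0x00  N=0 Z=1
after  5: R0=0x03 R1=0x5d R2=0xba R3=0xfa R4=0x03 R5=0x00  N=0 Z=0
after  6: R0=0x03 R1=0xe7 R2=0xba R3=0xfa R4=0x03 R5=0x00  N=1 Z=0
after  7: R0=0x03 R1=0xe7 R2=0xba R3=0xfa R4=0xe2 R5=0x00  N=1 Z=0
after  8: R0=0x03 R1=0xe7 R2=0xba R3=0xfa R4=0xe2 R5=0xba  N=1 Z=0
after  9: R0=0x03 R1=0xf9 R2=0xba R3=0xfa R4=0xe2 R5=0xba  N=1 Z=0
-- IRQ taken; context saved, return-PC = 10 --

FLAGS = (N=1, Z=0)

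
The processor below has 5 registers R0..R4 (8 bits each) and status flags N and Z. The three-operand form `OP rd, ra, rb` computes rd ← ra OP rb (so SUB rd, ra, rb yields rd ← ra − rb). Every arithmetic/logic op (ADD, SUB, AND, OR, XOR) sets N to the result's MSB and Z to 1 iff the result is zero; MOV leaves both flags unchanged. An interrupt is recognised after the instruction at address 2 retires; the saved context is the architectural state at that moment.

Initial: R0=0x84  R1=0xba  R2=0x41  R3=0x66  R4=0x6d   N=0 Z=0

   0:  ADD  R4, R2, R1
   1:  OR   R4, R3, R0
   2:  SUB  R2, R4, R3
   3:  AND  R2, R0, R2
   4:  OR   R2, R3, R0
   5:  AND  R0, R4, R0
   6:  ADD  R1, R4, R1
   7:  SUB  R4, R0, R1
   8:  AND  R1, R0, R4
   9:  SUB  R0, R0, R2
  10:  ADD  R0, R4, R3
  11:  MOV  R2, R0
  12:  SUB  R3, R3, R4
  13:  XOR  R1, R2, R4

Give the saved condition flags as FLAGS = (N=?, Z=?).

after  0: R0=0x84 R1=0xba R2=0x41 R3=0x66 R4=0xfb  N=1 Z=0
after  1: R0=0x84 R1=0xba R2=0x41 R3=0x66 R4=0xe6  N=1 Z=0
after  2: R0=0x84 R1=0xba R2=0x80 R3=0x66 R4=0xe6  N=1 Z=0
-- IRQ taken; context saved, return-PC = 3 --

FLAGS = (N=1, Z=0)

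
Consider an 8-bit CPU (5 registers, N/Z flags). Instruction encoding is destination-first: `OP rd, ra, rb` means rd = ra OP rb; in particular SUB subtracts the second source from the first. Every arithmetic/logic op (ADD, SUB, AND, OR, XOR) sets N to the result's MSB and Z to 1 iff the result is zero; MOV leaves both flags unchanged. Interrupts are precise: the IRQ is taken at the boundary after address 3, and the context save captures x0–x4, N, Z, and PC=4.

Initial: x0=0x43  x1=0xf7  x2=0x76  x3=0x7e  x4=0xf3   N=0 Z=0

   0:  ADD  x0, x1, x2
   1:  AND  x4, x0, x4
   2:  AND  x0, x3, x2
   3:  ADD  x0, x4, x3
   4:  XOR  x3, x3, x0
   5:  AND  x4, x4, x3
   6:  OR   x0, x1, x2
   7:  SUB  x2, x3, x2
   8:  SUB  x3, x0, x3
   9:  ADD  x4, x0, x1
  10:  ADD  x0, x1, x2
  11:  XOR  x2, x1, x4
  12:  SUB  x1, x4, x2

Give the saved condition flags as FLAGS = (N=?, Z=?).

FLAGS = (N=1, Z=0)

after  0: x0=0x6d x1=0xf7 x2=0x76 x3=0x7e x4=0xf3  N=0 Z=0
after  1: x0=0x6d x1=0xf7 x2=0x76 x3=0x7e x4=0x61  N=0 Z=0
after  2: x0=0x76 x1=0xf7 x2=0x76 x3=0x7e x4=0x61  N=0 Z=0
after  3: x0=0xdf x1=0xf7 x2=0x76 x3=0x7e x4=0x61  N=1 Z=0
-- IRQ taken; context saved, return-PC = 4 --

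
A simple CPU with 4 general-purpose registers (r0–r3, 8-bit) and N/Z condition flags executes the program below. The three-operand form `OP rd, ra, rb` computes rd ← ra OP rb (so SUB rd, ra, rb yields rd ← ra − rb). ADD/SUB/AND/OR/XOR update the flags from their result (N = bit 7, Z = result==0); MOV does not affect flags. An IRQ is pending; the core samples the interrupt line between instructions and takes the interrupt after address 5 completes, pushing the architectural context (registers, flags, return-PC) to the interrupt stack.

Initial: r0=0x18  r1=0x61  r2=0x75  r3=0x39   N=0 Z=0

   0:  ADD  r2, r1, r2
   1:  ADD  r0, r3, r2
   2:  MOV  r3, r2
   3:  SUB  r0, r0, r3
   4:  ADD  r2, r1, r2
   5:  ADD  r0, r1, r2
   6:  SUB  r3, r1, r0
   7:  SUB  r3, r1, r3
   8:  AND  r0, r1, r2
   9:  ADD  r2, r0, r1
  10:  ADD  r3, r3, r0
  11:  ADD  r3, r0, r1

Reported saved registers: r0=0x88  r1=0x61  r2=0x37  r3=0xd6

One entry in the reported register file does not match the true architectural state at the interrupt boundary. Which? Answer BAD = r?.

BAD = r0

after  0: r0=0x18 r1=0x61 r2=0xd6 r3=0x39  N=1 Z=0
after  1: r0=0x0f r1=0x61 r2=0xd6 r3=0x39  N=0 Z=0
after  2: r0=0x0f r1=0x61 r2=0xd6 r3=0xd6  N=0 Z=0
after  3: r0=0x39 r1=0x61 r2=0xd6 r3=0xd6  N=0 Z=0
after  4: r0=0x39 r1=0x61 r2=0x37 r3=0xd6  N=0 Z=0
after  5: r0=0x98 r1=0x61 r2=0x37 r3=0xd6  N=1 Z=0
-- IRQ taken; context saved, return-PC = 6 --
mismatch: r0: reported 0x88 vs actual 0x98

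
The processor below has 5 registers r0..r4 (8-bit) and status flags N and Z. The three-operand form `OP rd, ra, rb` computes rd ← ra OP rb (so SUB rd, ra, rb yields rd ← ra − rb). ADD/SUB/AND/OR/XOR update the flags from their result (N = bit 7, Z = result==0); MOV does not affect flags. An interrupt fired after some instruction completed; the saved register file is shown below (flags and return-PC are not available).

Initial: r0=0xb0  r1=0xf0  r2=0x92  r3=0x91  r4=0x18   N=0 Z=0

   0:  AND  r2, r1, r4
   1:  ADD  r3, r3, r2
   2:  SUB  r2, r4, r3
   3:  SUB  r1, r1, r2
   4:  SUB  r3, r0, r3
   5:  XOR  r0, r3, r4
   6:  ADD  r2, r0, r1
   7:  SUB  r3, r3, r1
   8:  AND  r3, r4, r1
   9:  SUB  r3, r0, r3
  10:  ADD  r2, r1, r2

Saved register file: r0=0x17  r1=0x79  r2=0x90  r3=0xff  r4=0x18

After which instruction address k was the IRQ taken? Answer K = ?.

after  0: r0=0xb0 r1=0xf0 r2=0x10 r3=0x91 r4=0x18  N=0 Z=0
after  1: r0=0xb0 r1=0xf0 r2=0x10 r3=0xa1 r4=0x18  N=1 Z=0
after  2: r0=0xb0 r1=0xf0 r2=0x77 r3=0xa1 r4=0x18  N=0 Z=0
after  3: r0=0xb0 r1=0x79 r2=0x77 r3=0xa1 r4=0x18  N=0 Z=0
after  4: r0=0xb0 r1=0x79 r2=0x77 r3=0x0f r4=0x18  N=0 Z=0
after  5: r0=0x17 r1=0x79 r2=0x77 r3=0x0f r4=0x18  N=0 Z=0
after  6: r0=0x17 r1=0x79 r2=0x90 r3=0x0f r4=0x18  N=1 Z=0
after  7: r0=0x17 r1=0x79 r2=0x90 r3=0x96 r4=0x18  N=1 Z=0
after  8: r0=0x17 r1=0x79 r2=0x90 r3=0x18 r4=0x18  N=0 Z=0
after  9: r0=0x17 r1=0x79 r2=0x90 r3=0xff r4=0x18  N=1 Z=0
-- IRQ taken; context saved, return-PC = 10 --

K = 9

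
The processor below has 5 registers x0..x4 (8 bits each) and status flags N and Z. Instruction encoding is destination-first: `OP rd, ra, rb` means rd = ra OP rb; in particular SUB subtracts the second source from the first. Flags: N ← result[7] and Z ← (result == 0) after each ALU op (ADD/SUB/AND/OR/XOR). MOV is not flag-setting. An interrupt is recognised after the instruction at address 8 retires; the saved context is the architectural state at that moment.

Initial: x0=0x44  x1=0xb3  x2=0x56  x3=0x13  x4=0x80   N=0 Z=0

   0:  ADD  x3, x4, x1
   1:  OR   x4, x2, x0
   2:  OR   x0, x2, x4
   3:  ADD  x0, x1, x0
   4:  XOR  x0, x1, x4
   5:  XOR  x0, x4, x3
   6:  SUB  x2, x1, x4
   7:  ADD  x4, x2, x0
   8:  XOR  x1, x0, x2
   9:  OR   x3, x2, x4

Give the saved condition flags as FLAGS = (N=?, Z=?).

after  0: x0=0x44 x1=0xb3 x2=0x56 x3=0x33 x4=0x80  N=0 Z=0
after  1: x0=0x44 x1=0xb3 x2=0x56 x3=0x33 x4=0x56  N=0 Z=0
after  2: x0=0x56 x1=0xb3 x2=0x56 x3=0x33 x4=0x56  N=0 Z=0
after  3: x0=0x09 x1=0xb3 x2=0x56 x3=0x33 x4=0x56  N=0 Z=0
after  4: x0=0xe5 x1=0xb3 x2=0x56 x3=0x33 x4=0x56  N=1 Z=0
after  5: x0=0x65 x1=0xb3 x2=0x56 x3=0x33 x4=0x56  N=0 Z=0
after  6: x0=0x65 x1=0xb3 x2=0x5d x3=0x33 x4=0x56  N=0 Z=0
after  7: x0=0x65 x1=0xb3 x2=0x5d x3=0x33 x4=0xc2  N=1 Z=0
after  8: x0=0x65 x1=0x38 x2=0x5d x3=0x33 x4=0xc2  N=0 Z=0
-- IRQ taken; context saved, return-PC = 9 --

FLAGS = (N=0, Z=0)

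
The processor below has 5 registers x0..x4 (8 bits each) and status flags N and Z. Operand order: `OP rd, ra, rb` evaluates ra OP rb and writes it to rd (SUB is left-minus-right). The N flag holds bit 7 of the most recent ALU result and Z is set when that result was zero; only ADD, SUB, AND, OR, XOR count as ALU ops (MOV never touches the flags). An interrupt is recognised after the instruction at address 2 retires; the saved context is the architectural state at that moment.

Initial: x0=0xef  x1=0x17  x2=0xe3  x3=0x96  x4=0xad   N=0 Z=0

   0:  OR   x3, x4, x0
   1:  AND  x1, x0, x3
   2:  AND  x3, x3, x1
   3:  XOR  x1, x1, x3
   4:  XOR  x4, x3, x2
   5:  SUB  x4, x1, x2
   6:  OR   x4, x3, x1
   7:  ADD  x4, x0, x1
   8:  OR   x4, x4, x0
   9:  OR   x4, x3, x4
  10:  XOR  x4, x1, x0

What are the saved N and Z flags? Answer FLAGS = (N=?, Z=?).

after  0: x0=0xef x1=0x17 x2=0xe3 x3=0xef x4=0xad  N=1 Z=0
after  1: x0=0xef x1=0xef x2=0xe3 x3=0xef x4=0xad  N=1 Z=0
after  2: x0=0xef x1=0xef x2=0xe3 x3=0xef x4=0xad  N=1 Z=0
-- IRQ taken; context saved, return-PC = 3 --

FLAGS = (N=1, Z=0)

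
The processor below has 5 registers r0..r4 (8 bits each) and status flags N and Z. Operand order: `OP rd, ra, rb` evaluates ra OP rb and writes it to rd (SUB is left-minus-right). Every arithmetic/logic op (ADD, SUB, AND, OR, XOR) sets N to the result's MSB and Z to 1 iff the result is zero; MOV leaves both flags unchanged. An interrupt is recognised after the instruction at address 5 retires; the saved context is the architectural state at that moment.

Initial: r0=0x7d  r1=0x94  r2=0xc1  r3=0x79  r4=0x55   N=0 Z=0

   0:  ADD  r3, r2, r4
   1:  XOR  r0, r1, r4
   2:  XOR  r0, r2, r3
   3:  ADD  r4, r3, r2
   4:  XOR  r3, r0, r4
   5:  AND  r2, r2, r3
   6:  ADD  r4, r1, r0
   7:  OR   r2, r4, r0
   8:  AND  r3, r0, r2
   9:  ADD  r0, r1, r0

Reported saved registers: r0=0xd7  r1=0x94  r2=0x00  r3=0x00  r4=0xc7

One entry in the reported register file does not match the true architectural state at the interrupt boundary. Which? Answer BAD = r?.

BAD = r4

after  0: r0=0x7d r1=0x94 r2=0xc1 r3=0x16 r4=0x55  N=0 Z=0
after  1: r0=0xc1 r1=0x94 r2=0xc1 r3=0x16 r4=0x55  N=1 Z=0
after  2: r0=0xd7 r1=0x94 r2=0xc1 r3=0x16 r4=0x55  N=1 Z=0
after  3: r0=0xd7 r1=0x94 r2=0xc1 r3=0x16 r4=0xd7  N=1 Z=0
after  4: r0=0xd7 r1=0x94 r2=0xc1 r3=0x00 r4=0xd7  N=0 Z=1
after  5: r0=0xd7 r1=0x94 r2=0x00 r3=0x00 r4=0xd7  N=0 Z=1
-- IRQ taken; context saved, return-PC = 6 --
mismatch: r4: reported 0xc7 vs actual 0xd7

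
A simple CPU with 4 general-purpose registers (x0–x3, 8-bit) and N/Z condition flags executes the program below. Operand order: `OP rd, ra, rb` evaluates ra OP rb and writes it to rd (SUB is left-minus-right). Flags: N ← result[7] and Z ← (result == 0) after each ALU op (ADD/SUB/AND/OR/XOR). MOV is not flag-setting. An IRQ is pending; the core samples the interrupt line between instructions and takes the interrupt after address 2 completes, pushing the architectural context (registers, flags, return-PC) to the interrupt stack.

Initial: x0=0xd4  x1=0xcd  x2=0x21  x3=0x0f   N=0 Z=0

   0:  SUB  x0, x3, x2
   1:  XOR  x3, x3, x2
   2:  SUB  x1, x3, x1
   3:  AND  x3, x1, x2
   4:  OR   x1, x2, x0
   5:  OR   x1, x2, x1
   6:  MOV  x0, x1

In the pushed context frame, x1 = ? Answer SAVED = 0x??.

after  0: x0=0xee x1=0xcd x2=0x21 x3=0x0f  N=1 Z=0
after  1: x0=0xee x1=0xcd x2=0x21 x3=0x2e  N=0 Z=0
after  2: x0=0xee x1=0x61 x2=0x21 x3=0x2e  N=0 Z=0
-- IRQ taken; context saved, return-PC = 3 --

SAVED = 0x61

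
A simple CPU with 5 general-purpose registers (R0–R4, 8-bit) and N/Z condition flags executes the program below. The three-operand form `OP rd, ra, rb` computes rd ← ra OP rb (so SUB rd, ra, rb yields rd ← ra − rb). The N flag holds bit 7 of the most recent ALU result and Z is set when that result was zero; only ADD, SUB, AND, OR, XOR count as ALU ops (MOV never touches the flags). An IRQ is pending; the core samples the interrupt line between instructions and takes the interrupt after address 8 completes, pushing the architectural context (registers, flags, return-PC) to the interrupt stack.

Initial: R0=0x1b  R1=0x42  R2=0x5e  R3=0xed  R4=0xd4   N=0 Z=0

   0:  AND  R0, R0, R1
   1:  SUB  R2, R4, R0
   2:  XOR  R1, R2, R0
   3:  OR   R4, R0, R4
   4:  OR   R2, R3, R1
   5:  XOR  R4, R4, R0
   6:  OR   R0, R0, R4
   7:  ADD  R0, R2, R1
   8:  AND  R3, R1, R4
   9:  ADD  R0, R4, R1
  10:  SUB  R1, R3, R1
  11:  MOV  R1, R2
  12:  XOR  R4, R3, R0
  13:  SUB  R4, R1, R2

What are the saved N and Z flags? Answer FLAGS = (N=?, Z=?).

FLAGS = (N=1, Z=0)

after  0: R0=0x02 R1=0x42 R2=0x5e R3=0xed R4=0xd4  N=0 Z=0
after  1: R0=0x02 R1=0x42 R2=0xd2 R3=0xed R4=0xd4  N=1 Z=0
after  2: R0=0x02 R1=0xd0 R2=0xd2 R3=0xed R4=0xd4  N=1 Z=0
after  3: R0=0x02 R1=0xd0 R2=0xd2 R3=0xed R4=0xd6  N=1 Z=0
after  4: R0=0x02 R1=0xd0 R2=0xfd R3=0xed R4=0xd6  N=1 Z=0
after  5: R0=0x02 R1=0xd0 R2=0xfd R3=0xed R4=0xd4  N=1 Z=0
after  6: R0=0xd6 R1=0xd0 R2=0xfd R3=0xed R4=0xd4  N=1 Z=0
after  7: R0=0xcd R1=0xd0 R2=0xfd R3=0xed R4=0xd4  N=1 Z=0
after  8: R0=0xcd R1=0xd0 R2=0xfd R3=0xd0 R4=0xd4  N=1 Z=0
-- IRQ taken; context saved, return-PC = 9 --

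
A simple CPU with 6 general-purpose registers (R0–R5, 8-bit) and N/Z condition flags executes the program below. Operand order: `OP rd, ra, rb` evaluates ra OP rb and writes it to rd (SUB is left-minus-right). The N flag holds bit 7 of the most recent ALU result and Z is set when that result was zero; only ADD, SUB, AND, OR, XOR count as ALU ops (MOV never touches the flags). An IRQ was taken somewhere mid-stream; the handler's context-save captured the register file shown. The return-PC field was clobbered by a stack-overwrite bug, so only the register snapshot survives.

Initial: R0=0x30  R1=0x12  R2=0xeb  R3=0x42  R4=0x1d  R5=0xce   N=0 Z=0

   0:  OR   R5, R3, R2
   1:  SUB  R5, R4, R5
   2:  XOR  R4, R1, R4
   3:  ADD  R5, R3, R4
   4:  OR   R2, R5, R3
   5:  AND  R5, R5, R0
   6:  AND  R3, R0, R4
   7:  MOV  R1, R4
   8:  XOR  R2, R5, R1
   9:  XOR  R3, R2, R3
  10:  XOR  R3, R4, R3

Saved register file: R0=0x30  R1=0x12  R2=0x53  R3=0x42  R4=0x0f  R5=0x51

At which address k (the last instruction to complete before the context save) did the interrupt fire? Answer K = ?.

after  0: R0=0x30 R1=0x12 R2=0xeb R3=0x42 R4=0x1d R5=0xeb  N=1 Z=0
after  1: R0=0x30 R1=0x12 R2=0xeb R3=0x42 R4=0x1d R5=0x32  N=0 Z=0
after  2: R0=0x30 R1=0x12 R2=0xeb R3=0x42 R4=0x0f R5=0x32  N=0 Z=0
after  3: R0=0x30 R1=0x12 R2=0xeb R3=0x42 R4=0x0f R5=0x51  N=0 Z=0
after  4: R0=0x30 R1=0x12 R2=0x53 R3=0x42 R4=0x0f R5=0x51  N=0 Z=0
-- IRQ taken; context saved, return-PC = 5 --

K = 4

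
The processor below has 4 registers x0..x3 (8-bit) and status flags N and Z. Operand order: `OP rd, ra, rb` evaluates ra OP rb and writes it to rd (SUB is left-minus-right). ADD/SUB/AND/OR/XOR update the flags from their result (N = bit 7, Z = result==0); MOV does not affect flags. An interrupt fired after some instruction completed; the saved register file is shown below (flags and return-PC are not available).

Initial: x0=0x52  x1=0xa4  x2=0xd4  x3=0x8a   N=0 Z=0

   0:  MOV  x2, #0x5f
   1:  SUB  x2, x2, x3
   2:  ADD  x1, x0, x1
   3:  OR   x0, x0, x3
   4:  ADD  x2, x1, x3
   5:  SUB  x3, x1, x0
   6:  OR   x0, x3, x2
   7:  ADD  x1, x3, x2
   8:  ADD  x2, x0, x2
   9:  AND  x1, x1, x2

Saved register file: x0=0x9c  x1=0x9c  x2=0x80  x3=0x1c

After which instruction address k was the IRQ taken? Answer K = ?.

after  0: x0=0x52 x1=0xa4 x2=0x5f x3=0x8a  N=0 Z=0
after  1: x0=0x52 x1=0xa4 x2=0xd5 x3=0x8a  N=1 Z=0
after  2: x0=0x52 x1=0xf6 x2=0xd5 x3=0x8a  N=1 Z=0
after  3: x0=0xda x1=0xf6 x2=0xd5 x3=0x8a  N=1 Z=0
after  4: x0=0xda x1=0xf6 x2=0x80 x3=0x8a  N=1 Z=0
after  5: x0=0xda x1=0xf6 x2=0x80 x3=0x1c  N=0 Z=0
after  6: x0=0x9c x1=0xf6 x2=0x80 x3=0x1c  N=1 Z=0
after  7: x0=0x9c x1=0x9c x2=0x80 x3=0x1c  N=1 Z=0
-- IRQ taken; context saved, return-PC = 8 --

K = 7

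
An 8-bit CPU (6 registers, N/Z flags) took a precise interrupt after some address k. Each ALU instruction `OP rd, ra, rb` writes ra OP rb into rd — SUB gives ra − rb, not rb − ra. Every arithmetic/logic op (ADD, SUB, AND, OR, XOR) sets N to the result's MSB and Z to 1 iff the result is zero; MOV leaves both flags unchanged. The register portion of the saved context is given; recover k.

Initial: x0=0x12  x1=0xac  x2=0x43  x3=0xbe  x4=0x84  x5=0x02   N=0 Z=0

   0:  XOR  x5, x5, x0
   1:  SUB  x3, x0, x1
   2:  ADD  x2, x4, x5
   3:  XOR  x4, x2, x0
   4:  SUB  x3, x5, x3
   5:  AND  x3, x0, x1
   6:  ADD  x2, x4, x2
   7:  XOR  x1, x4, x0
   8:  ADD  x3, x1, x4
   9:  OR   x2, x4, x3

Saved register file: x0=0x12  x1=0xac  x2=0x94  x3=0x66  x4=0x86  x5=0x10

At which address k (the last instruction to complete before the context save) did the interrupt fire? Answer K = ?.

after  0: x0=0x12 x1=0xac x2=0x43 x3=0xbe x4=0x84 x5=0x10  N=0 Z=0
after  1: x0=0x12 x1=0xac x2=0x43 x3=0x66 x4=0x84 x5=0x10  N=0 Z=0
after  2: x0=0x12 x1=0xac x2=0x94 x3=0x66 x4=0x84 x5=0x10  N=1 Z=0
after  3: x0=0x12 x1=0xac x2=0x94 x3=0x66 x4=0x86 x5=0x10  N=1 Z=0
-- IRQ taken; context saved, return-PC = 4 --

K = 3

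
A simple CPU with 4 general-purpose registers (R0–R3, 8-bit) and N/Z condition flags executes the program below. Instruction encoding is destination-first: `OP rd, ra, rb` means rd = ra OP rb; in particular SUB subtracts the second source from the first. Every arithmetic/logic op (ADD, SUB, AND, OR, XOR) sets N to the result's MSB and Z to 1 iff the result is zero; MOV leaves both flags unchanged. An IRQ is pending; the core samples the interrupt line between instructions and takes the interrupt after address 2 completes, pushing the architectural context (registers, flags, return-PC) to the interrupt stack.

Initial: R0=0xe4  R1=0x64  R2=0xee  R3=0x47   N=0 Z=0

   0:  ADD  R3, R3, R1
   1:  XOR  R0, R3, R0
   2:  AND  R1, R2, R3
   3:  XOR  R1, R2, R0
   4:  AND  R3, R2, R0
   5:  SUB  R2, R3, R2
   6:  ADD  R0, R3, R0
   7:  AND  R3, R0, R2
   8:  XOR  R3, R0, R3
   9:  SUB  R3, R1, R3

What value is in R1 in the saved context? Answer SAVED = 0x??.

SAVED = 0xaa

after  0: R0=0xe4 R1=0x64 R2=0xee R3=0xab  N=1 Z=0
after  1: R0=0x4f R1=0x64 R2=0xee R3=0xab  N=0 Z=0
after  2: R0=0x4f R1=0xaa R2=0xee R3=0xab  N=1 Z=0
-- IRQ taken; context saved, return-PC = 3 --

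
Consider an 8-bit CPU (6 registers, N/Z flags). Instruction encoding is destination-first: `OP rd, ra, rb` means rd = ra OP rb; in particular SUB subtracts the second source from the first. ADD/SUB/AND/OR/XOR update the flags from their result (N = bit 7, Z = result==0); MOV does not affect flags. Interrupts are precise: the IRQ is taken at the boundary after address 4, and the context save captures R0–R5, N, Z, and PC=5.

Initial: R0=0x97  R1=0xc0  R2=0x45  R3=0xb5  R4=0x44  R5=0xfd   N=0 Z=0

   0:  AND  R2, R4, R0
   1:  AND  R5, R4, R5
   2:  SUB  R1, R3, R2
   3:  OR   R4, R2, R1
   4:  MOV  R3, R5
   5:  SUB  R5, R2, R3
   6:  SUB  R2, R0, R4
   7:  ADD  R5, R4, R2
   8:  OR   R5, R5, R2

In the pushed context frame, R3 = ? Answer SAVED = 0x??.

after  0: R0=0x97 R1=0xc0 R2=0x04 R3=0xb5 R4=0x44 R5=0xfd  N=0 Z=0
after  1: R0=0x97 R1=0xc0 R2=0x04 R3=0xb5 R4=0x44 R5=0x44  N=0 Z=0
after  2: R0=0x97 R1=0xb1 R2=0x04 R3=0xb5 R4=0x44 R5=0x44  N=1 Z=0
after  3: R0=0x97 R1=0xb1 R2=0x04 R3=0xb5 R4=0xb5 R5=0x44  N=1 Z=0
after  4: R0=0x97 R1=0xb1 R2=0x04 R3=0x44 R4=0xb5 R5=0x44  N=1 Z=0
-- IRQ taken; context saved, return-PC = 5 --

SAVED = 0x44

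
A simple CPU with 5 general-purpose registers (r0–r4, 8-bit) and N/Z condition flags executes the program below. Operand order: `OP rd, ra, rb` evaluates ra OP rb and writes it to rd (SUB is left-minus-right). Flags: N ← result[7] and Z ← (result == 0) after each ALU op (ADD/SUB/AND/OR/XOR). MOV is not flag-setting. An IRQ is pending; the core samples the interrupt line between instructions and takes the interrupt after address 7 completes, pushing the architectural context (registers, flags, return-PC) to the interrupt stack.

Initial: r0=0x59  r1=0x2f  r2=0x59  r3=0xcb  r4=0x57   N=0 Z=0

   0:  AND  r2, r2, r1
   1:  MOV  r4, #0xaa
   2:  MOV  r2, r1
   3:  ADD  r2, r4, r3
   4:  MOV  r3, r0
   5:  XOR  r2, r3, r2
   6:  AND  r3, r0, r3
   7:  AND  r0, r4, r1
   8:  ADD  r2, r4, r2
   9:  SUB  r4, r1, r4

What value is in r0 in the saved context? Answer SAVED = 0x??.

SAVED = 0x2a

after  0: r0=0x59 r1=0x2f r2=0x09 r3=0xcb r4=0x57  N=0 Z=0
after  1: r0=0x59 r1=0x2f r2=0x09 r3=0xcb r4=0xaa  N=0 Z=0
after  2: r0=0x59 r1=0x2f r2=0x2f r3=0xcb r4=0xaa  N=0 Z=0
after  3: r0=0x59 r1=0x2f r2=0x75 r3=0xcb r4=0xaa  N=0 Z=0
after  4: r0=0x59 r1=0x2f r2=0x75 r3=0x59 r4=0xaa  N=0 Z=0
after  5: r0=0x59 r1=0x2f r2=0x2c r3=0x59 r4=0xaa  N=0 Z=0
after  6: r0=0x59 r1=0x2f r2=0x2c r3=0x59 r4=0xaa  N=0 Z=0
after  7: r0=0x2a r1=0x2f r2=0x2c r3=0x59 r4=0xaa  N=0 Z=0
-- IRQ taken; context saved, return-PC = 8 --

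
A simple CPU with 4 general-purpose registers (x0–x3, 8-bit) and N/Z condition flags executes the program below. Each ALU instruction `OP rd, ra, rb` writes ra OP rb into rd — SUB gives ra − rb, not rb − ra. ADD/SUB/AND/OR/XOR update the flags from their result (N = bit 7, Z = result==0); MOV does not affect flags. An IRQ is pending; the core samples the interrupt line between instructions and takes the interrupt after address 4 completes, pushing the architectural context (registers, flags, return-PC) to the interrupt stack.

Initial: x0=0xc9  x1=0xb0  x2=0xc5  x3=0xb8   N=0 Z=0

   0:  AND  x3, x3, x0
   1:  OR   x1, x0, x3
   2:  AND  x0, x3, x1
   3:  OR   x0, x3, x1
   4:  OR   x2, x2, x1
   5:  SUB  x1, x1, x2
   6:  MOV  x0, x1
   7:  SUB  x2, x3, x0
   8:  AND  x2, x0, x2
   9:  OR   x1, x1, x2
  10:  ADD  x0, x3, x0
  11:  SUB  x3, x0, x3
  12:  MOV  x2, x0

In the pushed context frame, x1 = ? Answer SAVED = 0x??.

after  0: x0=0xc9 x1=0xb0 x2=0xc5 x3=0x88  N=1 Z=0
after  1: x0=0xc9 x1=0xc9 x2=0xc5 x3=0x88  N=1 Z=0
after  2: x0=0x88 x1=0xc9 x2=0xc5 x3=0x88  N=1 Z=0
after  3: x0=0xc9 x1=0xc9 x2=0xc5 x3=0x88  N=1 Z=0
after  4: x0=0xc9 x1=0xc9 x2=0xcd x3=0x88  N=1 Z=0
-- IRQ taken; context saved, return-PC = 5 --

SAVED = 0xc9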